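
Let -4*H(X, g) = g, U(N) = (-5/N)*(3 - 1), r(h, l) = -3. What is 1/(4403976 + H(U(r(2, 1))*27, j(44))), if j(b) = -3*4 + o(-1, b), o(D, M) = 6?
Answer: 2/8807955 ≈ 2.2707e-7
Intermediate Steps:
U(N) = -10/N (U(N) = -5/N*2 = -10/N)
j(b) = -6 (j(b) = -3*4 + 6 = -12 + 6 = -6)
H(X, g) = -g/4
1/(4403976 + H(U(r(2, 1))*27, j(44))) = 1/(4403976 - ¼*(-6)) = 1/(4403976 + 3/2) = 1/(8807955/2) = 2/8807955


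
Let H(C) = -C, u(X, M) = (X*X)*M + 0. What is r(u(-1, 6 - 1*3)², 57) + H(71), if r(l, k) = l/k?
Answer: -1346/19 ≈ -70.842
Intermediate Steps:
u(X, M) = M*X² (u(X, M) = X²*M + 0 = M*X² + 0 = M*X²)
r(u(-1, 6 - 1*3)², 57) + H(71) = ((6 - 1*3)*(-1)²)²/57 - 1*71 = ((6 - 3)*1)²*(1/57) - 71 = (3*1)²*(1/57) - 71 = 3²*(1/57) - 71 = 9*(1/57) - 71 = 3/19 - 71 = -1346/19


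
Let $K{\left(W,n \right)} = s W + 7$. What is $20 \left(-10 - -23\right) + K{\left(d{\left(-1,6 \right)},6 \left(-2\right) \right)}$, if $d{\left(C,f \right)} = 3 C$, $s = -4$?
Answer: $279$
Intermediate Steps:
$K{\left(W,n \right)} = 7 - 4 W$ ($K{\left(W,n \right)} = - 4 W + 7 = 7 - 4 W$)
$20 \left(-10 - -23\right) + K{\left(d{\left(-1,6 \right)},6 \left(-2\right) \right)} = 20 \left(-10 - -23\right) - \left(-7 + 4 \cdot 3 \left(-1\right)\right) = 20 \left(-10 + 23\right) + \left(7 - -12\right) = 20 \cdot 13 + \left(7 + 12\right) = 260 + 19 = 279$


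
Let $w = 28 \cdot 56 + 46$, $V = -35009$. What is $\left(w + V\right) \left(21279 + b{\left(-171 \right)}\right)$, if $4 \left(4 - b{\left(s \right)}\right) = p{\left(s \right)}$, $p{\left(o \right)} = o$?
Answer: $- \frac{2848693685}{4} \approx -7.1217 \cdot 10^{8}$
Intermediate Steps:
$b{\left(s \right)} = 4 - \frac{s}{4}$
$w = 1614$ ($w = 1568 + 46 = 1614$)
$\left(w + V\right) \left(21279 + b{\left(-171 \right)}\right) = \left(1614 - 35009\right) \left(21279 + \left(4 - - \frac{171}{4}\right)\right) = - 33395 \left(21279 + \left(4 + \frac{171}{4}\right)\right) = - 33395 \left(21279 + \frac{187}{4}\right) = \left(-33395\right) \frac{85303}{4} = - \frac{2848693685}{4}$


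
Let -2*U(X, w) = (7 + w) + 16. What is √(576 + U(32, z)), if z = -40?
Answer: √2338/2 ≈ 24.176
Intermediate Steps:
U(X, w) = -23/2 - w/2 (U(X, w) = -((7 + w) + 16)/2 = -(23 + w)/2 = -23/2 - w/2)
√(576 + U(32, z)) = √(576 + (-23/2 - ½*(-40))) = √(576 + (-23/2 + 20)) = √(576 + 17/2) = √(1169/2) = √2338/2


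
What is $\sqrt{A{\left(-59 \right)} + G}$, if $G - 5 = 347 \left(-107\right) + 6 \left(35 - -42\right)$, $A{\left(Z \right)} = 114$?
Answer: $2 i \sqrt{9137} \approx 191.18 i$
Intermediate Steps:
$G = -36662$ ($G = 5 + \left(347 \left(-107\right) + 6 \left(35 - -42\right)\right) = 5 - \left(37129 - 6 \left(35 + 42\right)\right) = 5 + \left(-37129 + 6 \cdot 77\right) = 5 + \left(-37129 + 462\right) = 5 - 36667 = -36662$)
$\sqrt{A{\left(-59 \right)} + G} = \sqrt{114 - 36662} = \sqrt{-36548} = 2 i \sqrt{9137}$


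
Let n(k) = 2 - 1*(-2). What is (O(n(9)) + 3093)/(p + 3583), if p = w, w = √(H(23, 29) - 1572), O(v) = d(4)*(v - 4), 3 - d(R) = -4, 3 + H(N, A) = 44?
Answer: 11082219/12839420 - 3093*I*√1531/12839420 ≈ 0.86314 - 0.0094259*I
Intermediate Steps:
H(N, A) = 41 (H(N, A) = -3 + 44 = 41)
d(R) = 7 (d(R) = 3 - 1*(-4) = 3 + 4 = 7)
n(k) = 4 (n(k) = 2 + 2 = 4)
O(v) = -28 + 7*v (O(v) = 7*(v - 4) = 7*(-4 + v) = -28 + 7*v)
w = I*√1531 (w = √(41 - 1572) = √(-1531) = I*√1531 ≈ 39.128*I)
p = I*√1531 ≈ 39.128*I
(O(n(9)) + 3093)/(p + 3583) = ((-28 + 7*4) + 3093)/(I*√1531 + 3583) = ((-28 + 28) + 3093)/(3583 + I*√1531) = (0 + 3093)/(3583 + I*√1531) = 3093/(3583 + I*√1531)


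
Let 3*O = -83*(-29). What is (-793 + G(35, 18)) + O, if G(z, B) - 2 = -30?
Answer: -56/3 ≈ -18.667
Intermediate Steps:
O = 2407/3 (O = (-83*(-29))/3 = (⅓)*2407 = 2407/3 ≈ 802.33)
G(z, B) = -28 (G(z, B) = 2 - 30 = -28)
(-793 + G(35, 18)) + O = (-793 - 28) + 2407/3 = -821 + 2407/3 = -56/3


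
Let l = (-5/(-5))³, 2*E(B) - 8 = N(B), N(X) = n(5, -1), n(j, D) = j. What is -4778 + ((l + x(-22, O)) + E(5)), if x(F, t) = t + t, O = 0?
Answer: -9541/2 ≈ -4770.5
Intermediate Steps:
N(X) = 5
E(B) = 13/2 (E(B) = 4 + (½)*5 = 4 + 5/2 = 13/2)
l = 1 (l = (-5*(-⅕))³ = 1³ = 1)
x(F, t) = 2*t
-4778 + ((l + x(-22, O)) + E(5)) = -4778 + ((1 + 2*0) + 13/2) = -4778 + ((1 + 0) + 13/2) = -4778 + (1 + 13/2) = -4778 + 15/2 = -9541/2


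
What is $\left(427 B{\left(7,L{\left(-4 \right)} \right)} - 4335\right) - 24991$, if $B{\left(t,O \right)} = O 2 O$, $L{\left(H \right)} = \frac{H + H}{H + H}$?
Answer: $-28472$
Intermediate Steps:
$L{\left(H \right)} = 1$ ($L{\left(H \right)} = \frac{2 H}{2 H} = 2 H \frac{1}{2 H} = 1$)
$B{\left(t,O \right)} = 2 O^{2}$ ($B{\left(t,O \right)} = 2 O O = 2 O^{2}$)
$\left(427 B{\left(7,L{\left(-4 \right)} \right)} - 4335\right) - 24991 = \left(427 \cdot 2 \cdot 1^{2} - 4335\right) - 24991 = \left(427 \cdot 2 \cdot 1 - 4335\right) - 24991 = \left(427 \cdot 2 - 4335\right) - 24991 = \left(854 - 4335\right) - 24991 = -3481 - 24991 = -28472$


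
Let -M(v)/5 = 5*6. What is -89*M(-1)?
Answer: 13350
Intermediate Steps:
M(v) = -150 (M(v) = -25*6 = -5*30 = -150)
-89*M(-1) = -89*(-150) = 13350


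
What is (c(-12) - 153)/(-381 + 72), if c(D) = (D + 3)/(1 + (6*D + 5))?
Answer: 1121/2266 ≈ 0.49470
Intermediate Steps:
c(D) = (3 + D)/(6 + 6*D) (c(D) = (3 + D)/(1 + (5 + 6*D)) = (3 + D)/(6 + 6*D))
(c(-12) - 153)/(-381 + 72) = ((3 - 12)/(6*(1 - 12)) - 153)/(-381 + 72) = ((⅙)*(-9)/(-11) - 153)/(-309) = ((⅙)*(-1/11)*(-9) - 153)*(-1/309) = (3/22 - 153)*(-1/309) = -3363/22*(-1/309) = 1121/2266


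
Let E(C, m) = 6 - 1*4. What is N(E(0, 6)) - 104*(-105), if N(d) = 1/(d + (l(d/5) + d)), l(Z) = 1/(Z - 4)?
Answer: 731658/67 ≈ 10920.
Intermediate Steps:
l(Z) = 1/(-4 + Z)
E(C, m) = 2 (E(C, m) = 6 - 4 = 2)
N(d) = 1/(1/(-4 + d/5) + 2*d) (N(d) = 1/(d + (1/(-4 + d/5) + d)) = 1/(d + (d + 1/(-4 + d/5))) = 1/(1/(-4 + d/5) + 2*d))
N(E(0, 6)) - 104*(-105) = (-20 + 2)/(5 + 2*2*(-20 + 2)) - 104*(-105) = -18/(5 + 2*2*(-18)) + 10920 = -18/(5 - 72) + 10920 = -18/(-67) + 10920 = -1/67*(-18) + 10920 = 18/67 + 10920 = 731658/67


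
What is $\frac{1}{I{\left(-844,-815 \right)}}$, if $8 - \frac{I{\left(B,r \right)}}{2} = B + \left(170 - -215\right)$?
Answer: $\frac{1}{934} \approx 0.0010707$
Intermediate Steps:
$I{\left(B,r \right)} = -754 - 2 B$ ($I{\left(B,r \right)} = 16 - 2 \left(B + \left(170 - -215\right)\right) = 16 - 2 \left(B + \left(170 + 215\right)\right) = 16 - 2 \left(B + 385\right) = 16 - 2 \left(385 + B\right) = 16 - \left(770 + 2 B\right) = -754 - 2 B$)
$\frac{1}{I{\left(-844,-815 \right)}} = \frac{1}{-754 - -1688} = \frac{1}{-754 + 1688} = \frac{1}{934}$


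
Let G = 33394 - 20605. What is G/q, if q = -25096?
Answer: -12789/25096 ≈ -0.50960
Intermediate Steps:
G = 12789
G/q = 12789/(-25096) = 12789*(-1/25096) = -12789/25096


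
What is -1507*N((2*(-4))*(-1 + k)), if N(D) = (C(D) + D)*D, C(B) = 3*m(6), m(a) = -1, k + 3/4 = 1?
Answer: -27126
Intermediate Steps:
k = 1/4 (k = -3/4 + 1 = 1/4 ≈ 0.25000)
C(B) = -3 (C(B) = 3*(-1) = -3)
N(D) = D*(-3 + D) (N(D) = (-3 + D)*D = D*(-3 + D))
-1507*N((2*(-4))*(-1 + k)) = -1507*(2*(-4))*(-1 + 1/4)*(-3 + (2*(-4))*(-1 + 1/4)) = -1507*(-8*(-3/4))*(-3 - 8*(-3/4)) = -9042*(-3 + 6) = -9042*3 = -1507*18 = -27126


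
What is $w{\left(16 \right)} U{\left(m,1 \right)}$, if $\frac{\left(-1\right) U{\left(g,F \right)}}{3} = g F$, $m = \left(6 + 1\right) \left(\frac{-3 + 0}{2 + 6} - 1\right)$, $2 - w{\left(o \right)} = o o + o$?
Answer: $- \frac{31185}{4} \approx -7796.3$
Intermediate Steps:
$w{\left(o \right)} = 2 - o - o^{2}$ ($w{\left(o \right)} = 2 - \left(o o + o\right) = 2 - \left(o^{2} + o\right) = 2 - \left(o + o^{2}\right) = 2 - o - o^{2}$)
$m = - \frac{77}{8}$ ($m = 7 \left(- \frac{3}{8} - 1\right) = 7 \left(- \frac{11}{8}\right) = - \frac{77}{8} \approx -9.625$)
$U{\left(g,F \right)} = - 3 F g$ ($U{\left(g,F \right)} = - 3 g F = - 3 F g$)
$w{\left(16 \right)} U{\left(m,1 \right)} = \left(2 - 16 - 16^{2}\right) \left(\left(-3\right) 1 \left(- \frac{77}{8}\right)\right) = \left(2 - 16 - 256\right) \frac{231}{8} = \left(-270\right) \frac{231}{8} = - \frac{31185}{4}$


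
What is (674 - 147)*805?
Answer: 424235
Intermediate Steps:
(674 - 147)*805 = 527*805 = 424235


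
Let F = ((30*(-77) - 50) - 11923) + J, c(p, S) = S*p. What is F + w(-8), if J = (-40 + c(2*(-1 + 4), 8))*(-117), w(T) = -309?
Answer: -15528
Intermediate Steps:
J = -936 (J = (-40 + 8*(2*(-1 + 4)))*(-117) = (-40 + 8*(2*3))*(-117) = (-40 + 8*6)*(-117) = (-40 + 48)*(-117) = 8*(-117) = -936)
F = -15219 (F = ((30*(-77) - 50) - 11923) - 936 = ((-2310 - 50) - 11923) - 936 = (-2360 - 11923) - 936 = -14283 - 936 = -15219)
F + w(-8) = -15219 - 309 = -15528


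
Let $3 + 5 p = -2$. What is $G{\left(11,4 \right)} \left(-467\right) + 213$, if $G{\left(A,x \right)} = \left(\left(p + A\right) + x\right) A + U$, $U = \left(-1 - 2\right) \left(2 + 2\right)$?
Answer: $-66101$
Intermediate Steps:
$p = -1$ ($p = - \frac{3}{5} + \frac{1}{5} \left(-2\right) = - \frac{3}{5} - \frac{2}{5} = -1$)
$U = -12$ ($U = \left(-3\right) 4 = -12$)
$G{\left(A,x \right)} = -12 + A \left(-1 + A + x\right)$ ($G{\left(A,x \right)} = \left(\left(-1 + A\right) + x\right) A - 12 = \left(-1 + A + x\right) A - 12 = A \left(-1 + A + x\right) - 12 = -12 + A \left(-1 + A + x\right)$)
$G{\left(11,4 \right)} \left(-467\right) + 213 = \left(-12 + 11^{2} - 11 + 11 \cdot 4\right) \left(-467\right) + 213 = \left(-12 + 121 - 11 + 44\right) \left(-467\right) + 213 = 142 \left(-467\right) + 213 = -66314 + 213 = -66101$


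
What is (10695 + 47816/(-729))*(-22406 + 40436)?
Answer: 46570522390/243 ≈ 1.9165e+8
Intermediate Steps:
(10695 + 47816/(-729))*(-22406 + 40436) = (10695 + 47816*(-1/729))*18030 = (10695 - 47816/729)*18030 = (7748839/729)*18030 = 46570522390/243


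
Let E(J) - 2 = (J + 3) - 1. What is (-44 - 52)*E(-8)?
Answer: 384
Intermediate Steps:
E(J) = 4 + J (E(J) = 2 + ((J + 3) - 1) = 2 + ((3 + J) - 1) = 2 + (2 + J) = 4 + J)
(-44 - 52)*E(-8) = (-44 - 52)*(4 - 8) = -96*(-4) = 384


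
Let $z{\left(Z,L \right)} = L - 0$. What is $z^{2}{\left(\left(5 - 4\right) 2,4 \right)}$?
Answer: $16$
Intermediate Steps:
$z{\left(Z,L \right)} = L$ ($z{\left(Z,L \right)} = L + 0 = L$)
$z^{2}{\left(\left(5 - 4\right) 2,4 \right)} = 4^{2} = 16$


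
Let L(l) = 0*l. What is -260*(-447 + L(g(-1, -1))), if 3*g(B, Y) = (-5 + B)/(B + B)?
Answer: 116220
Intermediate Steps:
g(B, Y) = (-5 + B)/(6*B) (g(B, Y) = ((-5 + B)/(B + B))/3 = ((-5 + B)/((2*B)))/3 = ((-5 + B)*(1/(2*B)))/3 = ((-5 + B)/(2*B))/3 = (-5 + B)/(6*B))
L(l) = 0
-260*(-447 + L(g(-1, -1))) = -260*(-447 + 0) = -260*(-447) = 116220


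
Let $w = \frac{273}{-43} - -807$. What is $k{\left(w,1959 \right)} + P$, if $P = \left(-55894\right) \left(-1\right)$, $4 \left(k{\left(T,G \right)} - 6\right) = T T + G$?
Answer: $\frac{1602345775}{7396} \approx 2.1665 \cdot 10^{5}$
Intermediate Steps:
$w = \frac{34428}{43}$ ($w = 273 \left(- \frac{1}{43}\right) + 807 = - \frac{273}{43} + 807 = \frac{34428}{43} \approx 800.65$)
$k{\left(T,G \right)} = 6 + \frac{G}{4} + \frac{T^{2}}{4}$ ($k{\left(T,G \right)} = 6 + \frac{T T + G}{4} = 6 + \frac{T^{2} + G}{4} = 6 + \frac{G + T^{2}}{4} = 6 + \left(\frac{G}{4} + \frac{T^{2}}{4}\right) = 6 + \frac{G}{4} + \frac{T^{2}}{4}$)
$P = 55894$
$k{\left(w,1959 \right)} + P = \left(6 + \frac{1}{4} \cdot 1959 + \frac{\left(\frac{34428}{43}\right)^{2}}{4}\right) + 55894 = \left(6 + \frac{1959}{4} + \frac{1}{4} \cdot \frac{1185287184}{1849}\right) + 55894 = \left(6 + \frac{1959}{4} + \frac{296321796}{1849}\right) + 55894 = \frac{1188953751}{7396} + 55894 = \frac{1602345775}{7396}$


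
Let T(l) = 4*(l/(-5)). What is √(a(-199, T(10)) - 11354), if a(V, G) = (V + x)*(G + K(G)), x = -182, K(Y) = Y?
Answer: I*√5258 ≈ 72.512*I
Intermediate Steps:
T(l) = -4*l/5 (T(l) = 4*(l*(-⅕)) = 4*(-l/5) = -4*l/5)
a(V, G) = 2*G*(-182 + V) (a(V, G) = (V - 182)*(G + G) = (-182 + V)*(2*G) = 2*G*(-182 + V))
√(a(-199, T(10)) - 11354) = √(2*(-⅘*10)*(-182 - 199) - 11354) = √(2*(-8)*(-381) - 11354) = √(6096 - 11354) = √(-5258) = I*√5258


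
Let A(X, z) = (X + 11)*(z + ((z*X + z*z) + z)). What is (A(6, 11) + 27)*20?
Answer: 71600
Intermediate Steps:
A(X, z) = (11 + X)*(z**2 + 2*z + X*z) (A(X, z) = (11 + X)*(z + ((X*z + z**2) + z)) = (11 + X)*(z + ((z**2 + X*z) + z)) = (11 + X)*(z + (z + z**2 + X*z)) = (11 + X)*(z**2 + 2*z + X*z))
(A(6, 11) + 27)*20 = (11*(22 + 6**2 + 11*11 + 13*6 + 6*11) + 27)*20 = (11*(22 + 36 + 121 + 78 + 66) + 27)*20 = (11*323 + 27)*20 = (3553 + 27)*20 = 3580*20 = 71600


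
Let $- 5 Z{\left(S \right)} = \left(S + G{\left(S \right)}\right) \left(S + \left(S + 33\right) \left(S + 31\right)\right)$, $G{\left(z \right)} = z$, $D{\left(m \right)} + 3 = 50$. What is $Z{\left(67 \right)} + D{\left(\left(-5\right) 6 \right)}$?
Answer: $- \frac{1321943}{5} \approx -2.6439 \cdot 10^{5}$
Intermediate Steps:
$D{\left(m \right)} = 47$ ($D{\left(m \right)} = -3 + 50 = 47$)
$Z{\left(S \right)} = - \frac{2 S \left(S + \left(31 + S\right) \left(33 + S\right)\right)}{5}$ ($Z{\left(S \right)} = - \frac{\left(S + S\right) \left(S + \left(S + 33\right) \left(S + 31\right)\right)}{5} = - \frac{2 S \left(S + \left(33 + S\right) \left(31 + S\right)\right)}{5} = - \frac{2 S \left(S + \left(31 + S\right) \left(33 + S\right)\right)}{5}$)
$Z{\left(67 \right)} + D{\left(\left(-5\right) 6 \right)} = \frac{2}{5} \cdot 67 \left(-1023 - 67^{2} - 4355\right) + 47 = \frac{2}{5} \cdot 67 \left(-1023 - 4489 - 4355\right) + 47 = \frac{2}{5} \cdot 67 \left(-9867\right) + 47 = - \frac{1322178}{5} + 47 = - \frac{1321943}{5}$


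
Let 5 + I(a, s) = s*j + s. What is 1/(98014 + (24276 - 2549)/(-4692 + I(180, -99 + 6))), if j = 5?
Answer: 5255/515041843 ≈ 1.0203e-5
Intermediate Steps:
I(a, s) = -5 + 6*s (I(a, s) = -5 + (s*5 + s) = -5 + (5*s + s) = -5 + 6*s)
1/(98014 + (24276 - 2549)/(-4692 + I(180, -99 + 6))) = 1/(98014 + (24276 - 2549)/(-4692 + (-5 + 6*(-99 + 6)))) = 1/(98014 + 21727/(-4692 + (-5 + 6*(-93)))) = 1/(98014 + 21727/(-4692 + (-5 - 558))) = 1/(98014 + 21727/(-4692 - 563)) = 1/(98014 + 21727/(-5255)) = 1/(98014 + 21727*(-1/5255)) = 1/(98014 - 21727/5255) = 1/(515041843/5255) = 5255/515041843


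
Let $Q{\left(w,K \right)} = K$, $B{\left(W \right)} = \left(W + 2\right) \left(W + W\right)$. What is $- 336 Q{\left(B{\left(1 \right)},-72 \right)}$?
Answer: $24192$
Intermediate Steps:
$B{\left(W \right)} = 2 W \left(2 + W\right)$ ($B{\left(W \right)} = \left(2 + W\right) 2 W = 2 W \left(2 + W\right)$)
$- 336 Q{\left(B{\left(1 \right)},-72 \right)} = \left(-336\right) \left(-72\right) = 24192$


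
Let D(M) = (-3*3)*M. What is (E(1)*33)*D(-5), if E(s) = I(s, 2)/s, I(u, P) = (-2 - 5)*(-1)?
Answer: 10395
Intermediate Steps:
D(M) = -9*M
I(u, P) = 7 (I(u, P) = -7*(-1) = 7)
E(s) = 7/s
(E(1)*33)*D(-5) = ((7/1)*33)*(-9*(-5)) = ((7*1)*33)*45 = (7*33)*45 = 231*45 = 10395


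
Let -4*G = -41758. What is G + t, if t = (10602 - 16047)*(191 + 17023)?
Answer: -187439581/2 ≈ -9.3720e+7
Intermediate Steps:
G = 20879/2 (G = -1/4*(-41758) = 20879/2 ≈ 10440.)
t = -93730230 (t = -5445*17214 = -93730230)
G + t = 20879/2 - 93730230 = -187439581/2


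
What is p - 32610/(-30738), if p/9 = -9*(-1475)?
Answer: 612075860/5123 ≈ 1.1948e+5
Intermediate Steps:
p = 119475 (p = 9*(-9*(-1475)) = 9*13275 = 119475)
p - 32610/(-30738) = 119475 - 32610/(-30738) = 119475 - 32610*(-1/30738) = 119475 + 5435/5123 = 612075860/5123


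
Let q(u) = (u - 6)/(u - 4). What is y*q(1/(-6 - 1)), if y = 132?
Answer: 5676/29 ≈ 195.72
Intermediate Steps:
q(u) = (-6 + u)/(-4 + u)
y*q(1/(-6 - 1)) = 132*((-6 + 1/(-6 - 1))/(-4 + 1/(-6 - 1))) = 132*((-6 + 1/(-7))/(-4 + 1/(-7))) = 132*((-6 - ⅐)/(-4 - ⅐)) = 132*(-43/7/(-29/7)) = 132*(-7/29*(-43/7)) = 132*(43/29) = 5676/29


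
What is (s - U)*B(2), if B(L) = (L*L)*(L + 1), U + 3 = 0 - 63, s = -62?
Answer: 48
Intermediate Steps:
U = -66 (U = -3 + (0 - 63) = -3 - 63 = -66)
B(L) = L²*(1 + L)
(s - U)*B(2) = (-62 - 1*(-66))*(2²*(1 + 2)) = (-62 + 66)*(4*3) = 4*12 = 48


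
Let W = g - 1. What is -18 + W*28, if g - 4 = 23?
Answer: 710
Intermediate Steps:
g = 27 (g = 4 + 23 = 27)
W = 26 (W = 27 - 1 = 26)
-18 + W*28 = -18 + 26*28 = -18 + 728 = 710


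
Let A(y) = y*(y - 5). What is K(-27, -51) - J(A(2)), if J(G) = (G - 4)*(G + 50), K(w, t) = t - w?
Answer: 416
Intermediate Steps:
A(y) = y*(-5 + y)
J(G) = (-4 + G)*(50 + G)
K(-27, -51) - J(A(2)) = (-51 - 1*(-27)) - (-200 + (2*(-5 + 2))² + 46*(2*(-5 + 2))) = (-51 + 27) - (-200 + (2*(-3))² + 46*(2*(-3))) = -24 - (-200 + (-6)² + 46*(-6)) = -24 - (-200 + 36 - 276) = -24 - 1*(-440) = -24 + 440 = 416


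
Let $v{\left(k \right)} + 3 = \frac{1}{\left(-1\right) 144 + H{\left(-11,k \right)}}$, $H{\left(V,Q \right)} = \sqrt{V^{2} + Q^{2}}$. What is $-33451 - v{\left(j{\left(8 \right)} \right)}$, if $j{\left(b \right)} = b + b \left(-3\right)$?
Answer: $- \frac{680967688}{20359} + \frac{\sqrt{377}}{20359} \approx -33448.0$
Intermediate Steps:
$H{\left(V,Q \right)} = \sqrt{Q^{2} + V^{2}}$
$j{\left(b \right)} = - 2 b$ ($j{\left(b \right)} = b - 3 b = - 2 b$)
$v{\left(k \right)} = -3 + \frac{1}{-144 + \sqrt{121 + k^{2}}}$ ($v{\left(k \right)} = -3 + \frac{1}{\left(-1\right) 144 + \sqrt{k^{2} + \left(-11\right)^{2}}} = -3 + \frac{1}{-144 + \sqrt{k^{2} + 121}} = -3 + \frac{1}{-144 + \sqrt{121 + k^{2}}}$)
$-33451 - v{\left(j{\left(8 \right)} \right)} = -33451 - \frac{433 - 3 \sqrt{121 + \left(\left(-2\right) 8\right)^{2}}}{-144 + \sqrt{121 + \left(\left(-2\right) 8\right)^{2}}} = -33451 - \frac{433 - 3 \sqrt{121 + \left(-16\right)^{2}}}{-144 + \sqrt{121 + \left(-16\right)^{2}}} = -33451 - \frac{433 - 3 \sqrt{121 + 256}}{-144 + \sqrt{121 + 256}} = -33451 - \frac{433 - 3 \sqrt{377}}{-144 + \sqrt{377}}$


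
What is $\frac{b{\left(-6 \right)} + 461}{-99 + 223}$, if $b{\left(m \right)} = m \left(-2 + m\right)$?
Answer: $\frac{509}{124} \approx 4.1048$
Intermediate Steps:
$\frac{b{\left(-6 \right)} + 461}{-99 + 223} = \frac{- 6 \left(-2 - 6\right) + 461}{-99 + 223} = \frac{\left(-6\right) \left(-8\right) + 461}{124} = \left(48 + 461\right) \frac{1}{124} = 509 \cdot \frac{1}{124} = \frac{509}{124}$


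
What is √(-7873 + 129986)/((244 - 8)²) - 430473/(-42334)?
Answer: 430473/42334 + √122113/55696 ≈ 10.175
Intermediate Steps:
√(-7873 + 129986)/((244 - 8)²) - 430473/(-42334) = √122113/(236²) - 430473*(-1/42334) = √122113/55696 + 430473/42334 = 430473/42334 + √122113/55696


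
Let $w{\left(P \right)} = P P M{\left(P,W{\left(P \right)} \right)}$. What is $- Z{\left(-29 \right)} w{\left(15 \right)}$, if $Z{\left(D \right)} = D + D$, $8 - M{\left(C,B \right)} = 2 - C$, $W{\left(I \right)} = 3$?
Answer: $274050$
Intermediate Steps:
$M{\left(C,B \right)} = 6 + C$ ($M{\left(C,B \right)} = 8 - \left(2 - C\right) = 8 + \left(-2 + C\right) = 6 + C$)
$Z{\left(D \right)} = 2 D$
$w{\left(P \right)} = P^{2} \left(6 + P\right)$ ($w{\left(P \right)} = P P \left(6 + P\right) = P^{2} \left(6 + P\right)$)
$- Z{\left(-29 \right)} w{\left(15 \right)} = - 2 \left(-29\right) 15^{2} \left(6 + 15\right) = \left(-1\right) \left(-58\right) 225 \cdot 21 = 58 \cdot 4725 = 274050$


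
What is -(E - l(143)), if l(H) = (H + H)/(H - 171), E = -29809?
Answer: 417183/14 ≈ 29799.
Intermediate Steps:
l(H) = 2*H/(-171 + H) (l(H) = (2*H)/(-171 + H) = 2*H/(-171 + H))
-(E - l(143)) = -(-29809 - 2*143/(-171 + 143)) = -(-29809 - 2*143/(-28)) = -(-29809 - 2*143*(-1)/28) = -(-29809 - 1*(-143/14)) = -(-29809 + 143/14) = -1*(-417183/14) = 417183/14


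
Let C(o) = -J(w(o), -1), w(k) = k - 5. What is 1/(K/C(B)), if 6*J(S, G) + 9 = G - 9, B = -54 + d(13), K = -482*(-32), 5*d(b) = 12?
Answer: 19/92544 ≈ 0.00020531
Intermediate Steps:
w(k) = -5 + k
d(b) = 12/5 (d(b) = (⅕)*12 = 12/5)
K = 15424
B = -258/5 (B = -54 + 12/5 = -258/5 ≈ -51.600)
J(S, G) = -3 + G/6 (J(S, G) = -3/2 + (G - 9)/6 = -3/2 + (-9 + G)/6 = -3/2 + (-3/2 + G/6) = -3 + G/6)
C(o) = 19/6 (C(o) = -(-3 + (⅙)*(-1)) = -(-3 - ⅙) = -1*(-19/6) = 19/6)
1/(K/C(B)) = 1/(15424/(19/6)) = 1/(15424*(6/19)) = 1/(92544/19) = 19/92544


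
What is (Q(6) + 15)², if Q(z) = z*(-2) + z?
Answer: 81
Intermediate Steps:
Q(z) = -z (Q(z) = -2*z + z = -z)
(Q(6) + 15)² = (-1*6 + 15)² = (-6 + 15)² = 9² = 81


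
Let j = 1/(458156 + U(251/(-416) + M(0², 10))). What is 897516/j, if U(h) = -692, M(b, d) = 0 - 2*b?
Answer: 410581259424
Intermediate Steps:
M(b, d) = -2*b
j = 1/457464 (j = 1/(458156 - 692) = 1/457464 ≈ 2.1860e-6)
897516/j = 897516/(1/457464) = 897516*457464 = 410581259424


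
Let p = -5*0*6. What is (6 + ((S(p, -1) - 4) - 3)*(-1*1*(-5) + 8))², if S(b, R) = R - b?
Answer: 9604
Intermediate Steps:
p = 0 (p = 0*6 = 0)
(6 + ((S(p, -1) - 4) - 3)*(-1*1*(-5) + 8))² = (6 + (((-1 - 1*0) - 4) - 3)*(-1*1*(-5) + 8))² = (6 + (((-1 + 0) - 4) - 3)*(-1*(-5) + 8))² = (6 + ((-1 - 4) - 3)*(5 + 8))² = (6 + (-5 - 3)*13)² = (6 - 8*13)² = (6 - 104)² = (-98)² = 9604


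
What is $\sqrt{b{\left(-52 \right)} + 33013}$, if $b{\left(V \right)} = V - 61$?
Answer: $10 \sqrt{329} \approx 181.38$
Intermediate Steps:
$b{\left(V \right)} = -61 + V$
$\sqrt{b{\left(-52 \right)} + 33013} = \sqrt{\left(-61 - 52\right) + 33013} = \sqrt{-113 + 33013} = \sqrt{32900} = 10 \sqrt{329}$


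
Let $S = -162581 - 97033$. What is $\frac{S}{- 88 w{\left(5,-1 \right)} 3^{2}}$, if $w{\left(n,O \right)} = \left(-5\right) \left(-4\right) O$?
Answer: $- \frac{14423}{880} \approx -16.39$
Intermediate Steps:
$w{\left(n,O \right)} = 20 O$
$S = -259614$ ($S = -162581 - 97033 = -259614$)
$\frac{S}{- 88 w{\left(5,-1 \right)} 3^{2}} = - \frac{259614}{- 88 \cdot 20 \left(-1\right) 3^{2}} = - \frac{259614}{\left(-88\right) \left(-20\right) 9} = - \frac{259614}{1760 \cdot 9} = - \frac{259614}{15840} = \left(-259614\right) \frac{1}{15840} = - \frac{14423}{880}$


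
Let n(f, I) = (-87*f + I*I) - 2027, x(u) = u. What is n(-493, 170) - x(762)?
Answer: 69002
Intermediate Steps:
n(f, I) = -2027 + I**2 - 87*f (n(f, I) = (-87*f + I**2) - 2027 = (I**2 - 87*f) - 2027 = -2027 + I**2 - 87*f)
n(-493, 170) - x(762) = (-2027 + 170**2 - 87*(-493)) - 1*762 = (-2027 + 28900 + 42891) - 762 = 69764 - 762 = 69002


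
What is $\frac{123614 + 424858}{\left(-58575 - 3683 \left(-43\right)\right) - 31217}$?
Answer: $\frac{182824}{22859} \approx 7.9979$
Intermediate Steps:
$\frac{123614 + 424858}{\left(-58575 - 3683 \left(-43\right)\right) - 31217} = \frac{548472}{\left(-58575 - -158369\right) - 31217} = \frac{548472}{\left(-58575 + 158369\right) - 31217} = \frac{548472}{99794 - 31217} = \frac{548472}{68577} = 548472 \cdot \frac{1}{68577} = \frac{182824}{22859}$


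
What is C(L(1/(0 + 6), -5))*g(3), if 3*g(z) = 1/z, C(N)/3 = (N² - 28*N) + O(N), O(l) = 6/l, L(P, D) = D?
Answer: 273/5 ≈ 54.600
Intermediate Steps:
C(N) = -84*N + 3*N² + 18/N (C(N) = 3*((N² - 28*N) + 6/N) = 3*(N² - 28*N + 6/N) = -84*N + 3*N² + 18/N)
g(z) = 1/(3*z)
C(L(1/(0 + 6), -5))*g(3) = (3*(6 + (-5)²*(-28 - 5))/(-5))*((⅓)/3) = (3*(-⅕)*(6 + 25*(-33)))*((⅓)*(⅓)) = (3*(-⅕)*(6 - 825))*(⅑) = (3*(-⅕)*(-819))*(⅑) = (2457/5)*(⅑) = 273/5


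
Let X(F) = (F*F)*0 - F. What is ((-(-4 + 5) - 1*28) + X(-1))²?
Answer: 784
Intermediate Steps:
X(F) = -F (X(F) = F²*0 - F = 0 - F = -F)
((-(-4 + 5) - 1*28) + X(-1))² = ((-(-4 + 5) - 1*28) - 1*(-1))² = ((-1*1 - 28) + 1)² = ((-1 - 28) + 1)² = (-29 + 1)² = (-28)² = 784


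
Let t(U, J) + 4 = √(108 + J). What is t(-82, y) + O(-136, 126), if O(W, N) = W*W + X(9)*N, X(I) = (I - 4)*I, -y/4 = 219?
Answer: 24162 + 16*I*√3 ≈ 24162.0 + 27.713*I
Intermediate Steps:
y = -876 (y = -4*219 = -876)
X(I) = I*(-4 + I) (X(I) = (-4 + I)*I = I*(-4 + I))
O(W, N) = W² + 45*N (O(W, N) = W*W + (9*(-4 + 9))*N = W² + (9*5)*N = W² + 45*N)
t(U, J) = -4 + √(108 + J)
t(-82, y) + O(-136, 126) = (-4 + √(108 - 876)) + ((-136)² + 45*126) = (-4 + √(-768)) + (18496 + 5670) = (-4 + 16*I*√3) + 24166 = 24162 + 16*I*√3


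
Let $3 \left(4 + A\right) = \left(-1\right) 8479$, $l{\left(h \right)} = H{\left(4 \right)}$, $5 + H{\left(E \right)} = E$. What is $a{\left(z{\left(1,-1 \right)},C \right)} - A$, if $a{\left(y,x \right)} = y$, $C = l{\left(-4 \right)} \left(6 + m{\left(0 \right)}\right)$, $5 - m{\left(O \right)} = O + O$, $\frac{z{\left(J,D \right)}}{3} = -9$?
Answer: $\frac{8410}{3} \approx 2803.3$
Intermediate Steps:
$z{\left(J,D \right)} = -27$ ($z{\left(J,D \right)} = 3 \left(-9\right) = -27$)
$H{\left(E \right)} = -5 + E$
$m{\left(O \right)} = 5 - 2 O$ ($m{\left(O \right)} = 5 - \left(O + O\right) = 5 - 2 O$)
$l{\left(h \right)} = -1$ ($l{\left(h \right)} = -5 + 4 = -1$)
$C = -11$ ($C = - (6 + \left(5 - 0\right)) = - (6 + \left(5 + 0\right)) = - (6 + 5) = \left(-1\right) 11 = -11$)
$A = - \frac{8491}{3}$ ($A = -4 + \frac{\left(-1\right) 8479}{3} = -4 + \frac{1}{3} \left(-8479\right) = -4 - \frac{8479}{3} = - \frac{8491}{3} \approx -2830.3$)
$a{\left(z{\left(1,-1 \right)},C \right)} - A = -27 - - \frac{8491}{3} = -27 + \frac{8491}{3} = \frac{8410}{3}$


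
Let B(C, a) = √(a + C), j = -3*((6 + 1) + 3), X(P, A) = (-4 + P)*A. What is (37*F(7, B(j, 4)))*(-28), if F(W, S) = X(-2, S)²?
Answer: 969696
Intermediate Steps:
X(P, A) = A*(-4 + P)
j = -30 (j = -3*(7 + 3) = -3*10 = -30)
B(C, a) = √(C + a)
F(W, S) = 36*S² (F(W, S) = (S*(-4 - 2))² = (S*(-6))² = (-6*S)² = 36*S²)
(37*F(7, B(j, 4)))*(-28) = (37*(36*(√(-30 + 4))²))*(-28) = (37*(36*(√(-26))²))*(-28) = (37*(36*(I*√26)²))*(-28) = (37*(36*(-26)))*(-28) = (37*(-936))*(-28) = -34632*(-28) = 969696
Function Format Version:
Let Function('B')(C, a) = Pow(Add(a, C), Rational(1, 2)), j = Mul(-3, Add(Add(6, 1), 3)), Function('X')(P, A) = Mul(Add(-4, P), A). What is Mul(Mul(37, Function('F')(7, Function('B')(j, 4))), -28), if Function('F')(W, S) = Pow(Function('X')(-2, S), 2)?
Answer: 969696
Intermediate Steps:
Function('X')(P, A) = Mul(A, Add(-4, P))
j = -30 (j = Mul(-3, Add(7, 3)) = Mul(-3, 10) = -30)
Function('B')(C, a) = Pow(Add(C, a), Rational(1, 2))
Function('F')(W, S) = Mul(36, Pow(S, 2)) (Function('F')(W, S) = Pow(Mul(S, Add(-4, -2)), 2) = Pow(Mul(S, -6), 2) = Pow(Mul(-6, S), 2) = Mul(36, Pow(S, 2)))
Mul(Mul(37, Function('F')(7, Function('B')(j, 4))), -28) = Mul(Mul(37, Mul(36, Pow(Pow(Add(-30, 4), Rational(1, 2)), 2))), -28) = Mul(Mul(37, Mul(36, Pow(Pow(-26, Rational(1, 2)), 2))), -28) = Mul(Mul(37, Mul(36, Pow(Mul(I, Pow(26, Rational(1, 2))), 2))), -28) = Mul(Mul(37, Mul(36, -26)), -28) = Mul(Mul(37, -936), -28) = Mul(-34632, -28) = 969696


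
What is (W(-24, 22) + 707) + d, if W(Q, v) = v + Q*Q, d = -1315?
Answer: -10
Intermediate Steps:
W(Q, v) = v + Q²
(W(-24, 22) + 707) + d = ((22 + (-24)²) + 707) - 1315 = ((22 + 576) + 707) - 1315 = (598 + 707) - 1315 = 1305 - 1315 = -10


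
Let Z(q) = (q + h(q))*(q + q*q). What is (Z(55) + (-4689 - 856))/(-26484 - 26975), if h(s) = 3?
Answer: -173095/53459 ≈ -3.2379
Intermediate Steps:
Z(q) = (3 + q)*(q + q²) (Z(q) = (q + 3)*(q + q*q) = (3 + q)*(q + q²))
(Z(55) + (-4689 - 856))/(-26484 - 26975) = (55*(3 + 55² + 4*55) + (-4689 - 856))/(-26484 - 26975) = (55*(3 + 3025 + 220) - 5545)/(-53459) = (55*3248 - 5545)*(-1/53459) = (178640 - 5545)*(-1/53459) = 173095*(-1/53459) = -173095/53459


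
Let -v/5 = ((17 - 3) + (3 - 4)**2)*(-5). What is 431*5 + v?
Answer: 2530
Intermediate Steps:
v = 375 (v = -5*((17 - 3) + (3 - 4)**2)*(-5) = -5*(14 + (-1)**2)*(-5) = -5*(14 + 1)*(-5) = -75*(-5) = -5*(-75) = 375)
431*5 + v = 431*5 + 375 = 2155 + 375 = 2530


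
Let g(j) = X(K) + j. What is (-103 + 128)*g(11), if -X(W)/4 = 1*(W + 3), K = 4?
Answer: -425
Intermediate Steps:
X(W) = -12 - 4*W (X(W) = -4*(W + 3) = -4*(3 + W) = -12 - 4*W)
g(j) = -28 + j (g(j) = (-12 - 4*4) + j = (-12 - 16) + j = -28 + j)
(-103 + 128)*g(11) = (-103 + 128)*(-28 + 11) = 25*(-17) = -425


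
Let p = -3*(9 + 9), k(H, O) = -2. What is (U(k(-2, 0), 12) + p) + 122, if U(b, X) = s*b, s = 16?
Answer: 36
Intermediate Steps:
U(b, X) = 16*b
p = -54 (p = -3*18 = -54)
(U(k(-2, 0), 12) + p) + 122 = (16*(-2) - 54) + 122 = (-32 - 54) + 122 = -86 + 122 = 36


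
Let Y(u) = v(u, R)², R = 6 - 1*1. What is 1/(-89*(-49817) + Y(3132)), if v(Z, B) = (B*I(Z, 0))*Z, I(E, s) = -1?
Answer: 1/249669313 ≈ 4.0053e-9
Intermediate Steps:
R = 5 (R = 6 - 1 = 5)
v(Z, B) = -B*Z (v(Z, B) = (B*(-1))*Z = (-B)*Z = -B*Z)
Y(u) = 25*u² (Y(u) = (-1*5*u)² = (-5*u)² = 25*u²)
1/(-89*(-49817) + Y(3132)) = 1/(-89*(-49817) + 25*3132²) = 1/(4433713 + 25*9809424) = 1/(4433713 + 245235600) = 1/249669313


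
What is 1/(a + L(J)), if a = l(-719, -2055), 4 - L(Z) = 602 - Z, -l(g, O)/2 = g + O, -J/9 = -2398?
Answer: 1/26532 ≈ 3.7690e-5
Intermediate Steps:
J = 21582 (J = -9*(-2398) = 21582)
l(g, O) = -2*O - 2*g (l(g, O) = -2*(g + O) = -2*(O + g) = -2*O - 2*g)
L(Z) = -598 + Z (L(Z) = 4 - (602 - Z) = 4 + (-602 + Z) = -598 + Z)
a = 5548 (a = -2*(-2055) - 2*(-719) = 4110 + 1438 = 5548)
1/(a + L(J)) = 1/(5548 + (-598 + 21582)) = 1/(5548 + 20984) = 1/26532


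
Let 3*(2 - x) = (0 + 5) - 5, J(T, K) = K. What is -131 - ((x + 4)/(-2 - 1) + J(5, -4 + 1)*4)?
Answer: -117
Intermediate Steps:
x = 2 (x = 2 - ((0 + 5) - 5)/3 = 2 - (5 - 5)/3 = 2 - ⅓*0 = 2 + 0 = 2)
-131 - ((x + 4)/(-2 - 1) + J(5, -4 + 1)*4) = -131 - ((2 + 4)/(-2 - 1) + (-4 + 1)*4) = -131 - (6/(-3) - 3*4) = -131 - (6*(-⅓) - 12) = -131 - (-2 - 12) = -131 - 1*(-14) = -131 + 14 = -117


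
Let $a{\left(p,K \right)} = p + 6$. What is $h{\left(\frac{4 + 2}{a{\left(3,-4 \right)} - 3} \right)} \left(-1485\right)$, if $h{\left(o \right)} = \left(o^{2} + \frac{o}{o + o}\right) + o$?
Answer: $- \frac{7425}{2} \approx -3712.5$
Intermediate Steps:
$a{\left(p,K \right)} = 6 + p$
$h{\left(o \right)} = \frac{1}{2} + o + o^{2}$ ($h{\left(o \right)} = \left(o^{2} + \frac{o}{2 o}\right) + o = \left(o^{2} + \frac{1}{2 o} o\right) + o = \left(o^{2} + \frac{1}{2}\right) + o = \left(\frac{1}{2} + o^{2}\right) + o = \frac{1}{2} + o + o^{2}$)
$h{\left(\frac{4 + 2}{a{\left(3,-4 \right)} - 3} \right)} \left(-1485\right) = \left(\frac{1}{2} + \frac{4 + 2}{\left(6 + 3\right) - 3} + \left(\frac{4 + 2}{\left(6 + 3\right) - 3}\right)^{2}\right) \left(-1485\right) = \left(\frac{1}{2} + \frac{6}{9 - 3} + \left(\frac{6}{9 - 3}\right)^{2}\right) \left(-1485\right) = \left(\frac{1}{2} + \frac{6}{6} + \left(\frac{6}{6}\right)^{2}\right) \left(-1485\right) = \left(\frac{1}{2} + 6 \cdot \frac{1}{6} + \left(6 \cdot \frac{1}{6}\right)^{2}\right) \left(-1485\right) = \left(\frac{1}{2} + 1 + 1^{2}\right) \left(-1485\right) = \left(\frac{1}{2} + 1 + 1\right) \left(-1485\right) = \frac{5}{2} \left(-1485\right) = - \frac{7425}{2}$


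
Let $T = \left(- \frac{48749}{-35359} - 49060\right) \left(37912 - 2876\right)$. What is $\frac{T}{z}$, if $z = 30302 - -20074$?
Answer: $- \frac{799680007651}{23437434} \approx -34120.0$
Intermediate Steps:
$z = 50376$ ($z = 30302 + \left(-4910 + 24984\right) = 30302 + 20074 = 50376$)
$T = - \frac{3198720030604}{1861}$ ($T = \left(\left(-48749\right) \left(- \frac{1}{35359}\right) - 49060\right) 35036 = \left(\frac{48749}{35359} - 49060\right) 35036 = \left(- \frac{1734663791}{35359}\right) 35036 = - \frac{3198720030604}{1861} \approx -1.7188 \cdot 10^{9}$)
$\frac{T}{z} = - \frac{3198720030604}{1861 \cdot 50376} = \left(- \frac{3198720030604}{1861}\right) \frac{1}{50376} = - \frac{799680007651}{23437434}$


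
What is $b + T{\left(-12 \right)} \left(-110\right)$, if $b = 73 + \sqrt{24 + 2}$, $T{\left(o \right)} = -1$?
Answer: $183 + \sqrt{26} \approx 188.1$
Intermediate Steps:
$b = 73 + \sqrt{26} \approx 78.099$
$b + T{\left(-12 \right)} \left(-110\right) = \left(73 + \sqrt{26}\right) - -110 = \left(73 + \sqrt{26}\right) + 110 = 183 + \sqrt{26}$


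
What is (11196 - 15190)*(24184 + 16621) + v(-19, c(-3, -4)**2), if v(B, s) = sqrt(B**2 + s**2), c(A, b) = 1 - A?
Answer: -162975170 + sqrt(617) ≈ -1.6298e+8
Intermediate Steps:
(11196 - 15190)*(24184 + 16621) + v(-19, c(-3, -4)**2) = (11196 - 15190)*(24184 + 16621) + sqrt((-19)**2 + ((1 - 1*(-3))**2)**2) = -3994*40805 + sqrt(361 + ((1 + 3)**2)**2) = -162975170 + sqrt(361 + (4**2)**2) = -162975170 + sqrt(361 + 16**2) = -162975170 + sqrt(361 + 256) = -162975170 + sqrt(617)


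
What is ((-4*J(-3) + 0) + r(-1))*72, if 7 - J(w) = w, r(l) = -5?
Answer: -3240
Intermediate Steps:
J(w) = 7 - w
((-4*J(-3) + 0) + r(-1))*72 = ((-4*(7 - 1*(-3)) + 0) - 5)*72 = ((-4*(7 + 3) + 0) - 5)*72 = ((-4*10 + 0) - 5)*72 = ((-40 + 0) - 5)*72 = (-40 - 5)*72 = -45*72 = -3240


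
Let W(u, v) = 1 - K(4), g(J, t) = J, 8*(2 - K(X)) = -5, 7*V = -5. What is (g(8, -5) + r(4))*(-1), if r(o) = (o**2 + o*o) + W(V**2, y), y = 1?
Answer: -307/8 ≈ -38.375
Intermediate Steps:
V = -5/7 (V = (1/7)*(-5) = -5/7 ≈ -0.71429)
K(X) = 21/8 (K(X) = 2 - 1/8*(-5) = 2 + 5/8 = 21/8)
W(u, v) = -13/8 (W(u, v) = 1 - 1*21/8 = 1 - 21/8 = -13/8)
r(o) = -13/8 + 2*o**2 (r(o) = (o**2 + o*o) - 13/8 = (o**2 + o**2) - 13/8 = 2*o**2 - 13/8 = -13/8 + 2*o**2)
(g(8, -5) + r(4))*(-1) = (8 + (-13/8 + 2*4**2))*(-1) = (8 + (-13/8 + 2*16))*(-1) = (8 + (-13/8 + 32))*(-1) = (8 + 243/8)*(-1) = (307/8)*(-1) = -307/8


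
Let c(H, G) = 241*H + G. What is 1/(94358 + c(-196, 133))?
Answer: 1/47255 ≈ 2.1162e-5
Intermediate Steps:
c(H, G) = G + 241*H
1/(94358 + c(-196, 133)) = 1/(94358 + (133 + 241*(-196))) = 1/(94358 + (133 - 47236)) = 1/(94358 - 47103) = 1/47255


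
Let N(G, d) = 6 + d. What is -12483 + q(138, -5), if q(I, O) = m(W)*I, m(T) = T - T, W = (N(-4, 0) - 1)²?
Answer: -12483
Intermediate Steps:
W = 25 (W = ((6 + 0) - 1)² = (6 - 1)² = 5² = 25)
m(T) = 0
q(I, O) = 0 (q(I, O) = 0*I = 0)
-12483 + q(138, -5) = -12483 + 0 = -12483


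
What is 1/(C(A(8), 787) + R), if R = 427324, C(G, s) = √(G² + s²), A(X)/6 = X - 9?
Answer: 427324/182605181571 - √619405/182605181571 ≈ 2.3358e-6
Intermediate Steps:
A(X) = -54 + 6*X (A(X) = 6*(X - 9) = 6*(-9 + X) = -54 + 6*X)
1/(C(A(8), 787) + R) = 1/(√((-54 + 6*8)² + 787²) + 427324) = 1/(√((-54 + 48)² + 619369) + 427324) = 1/(√((-6)² + 619369) + 427324) = 1/(√(36 + 619369) + 427324) = 1/(√619405 + 427324) = 1/(427324 + √619405)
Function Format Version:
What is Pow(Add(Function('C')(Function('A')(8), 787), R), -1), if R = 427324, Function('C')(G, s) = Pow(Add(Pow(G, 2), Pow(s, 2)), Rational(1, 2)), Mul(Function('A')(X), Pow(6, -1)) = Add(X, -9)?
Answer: Add(Rational(427324, 182605181571), Mul(Rational(-1, 182605181571), Pow(619405, Rational(1, 2)))) ≈ 2.3358e-6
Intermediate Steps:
Function('A')(X) = Add(-54, Mul(6, X)) (Function('A')(X) = Mul(6, Add(X, -9)) = Mul(6, Add(-9, X)) = Add(-54, Mul(6, X)))
Pow(Add(Function('C')(Function('A')(8), 787), R), -1) = Pow(Add(Pow(Add(Pow(Add(-54, Mul(6, 8)), 2), Pow(787, 2)), Rational(1, 2)), 427324), -1) = Pow(Add(Pow(Add(Pow(Add(-54, 48), 2), 619369), Rational(1, 2)), 427324), -1) = Pow(Add(Pow(Add(Pow(-6, 2), 619369), Rational(1, 2)), 427324), -1) = Pow(Add(Pow(Add(36, 619369), Rational(1, 2)), 427324), -1) = Pow(Add(Pow(619405, Rational(1, 2)), 427324), -1) = Pow(Add(427324, Pow(619405, Rational(1, 2))), -1)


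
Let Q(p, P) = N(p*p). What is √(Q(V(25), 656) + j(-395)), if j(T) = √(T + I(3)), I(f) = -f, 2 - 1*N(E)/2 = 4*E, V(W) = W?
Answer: √(-4996 + I*√398) ≈ 0.1411 + 70.682*I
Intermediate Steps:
N(E) = 4 - 8*E
Q(p, P) = 4 - 8*p² (Q(p, P) = 4 - 8*p*p = 4 - 8*p²)
j(T) = √(-3 + T) (j(T) = √(T - 1*3) = √(T - 3) = √(-3 + T))
√(Q(V(25), 656) + j(-395)) = √((4 - 8*25²) + √(-3 - 395)) = √((4 - 8*625) + √(-398)) = √((4 - 5000) + I*√398) = √(-4996 + I*√398)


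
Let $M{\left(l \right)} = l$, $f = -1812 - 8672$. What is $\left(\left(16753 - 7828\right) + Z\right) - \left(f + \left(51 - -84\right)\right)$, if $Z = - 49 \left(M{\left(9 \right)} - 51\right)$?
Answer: $21332$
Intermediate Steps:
$f = -10484$
$Z = 2058$ ($Z = - 49 \left(9 - 51\right) = \left(-49\right) \left(-42\right) = 2058$)
$\left(\left(16753 - 7828\right) + Z\right) - \left(f + \left(51 - -84\right)\right) = \left(\left(16753 - 7828\right) + 2058\right) - \left(-10484 + \left(51 - -84\right)\right) = \left(8925 + 2058\right) - \left(-10484 + \left(51 + 84\right)\right) = 10983 - \left(-10484 + 135\right) = 10983 - -10349 = 10983 + 10349 = 21332$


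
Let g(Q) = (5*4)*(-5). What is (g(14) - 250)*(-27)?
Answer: 9450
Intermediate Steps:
g(Q) = -100 (g(Q) = 20*(-5) = -100)
(g(14) - 250)*(-27) = (-100 - 250)*(-27) = -350*(-27) = 9450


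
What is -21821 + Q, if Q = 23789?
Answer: 1968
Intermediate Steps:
-21821 + Q = -21821 + 23789 = 1968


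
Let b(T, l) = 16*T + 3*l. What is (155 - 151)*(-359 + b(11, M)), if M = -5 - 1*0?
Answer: -792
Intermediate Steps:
M = -5 (M = -5 + 0 = -5)
b(T, l) = 3*l + 16*T
(155 - 151)*(-359 + b(11, M)) = (155 - 151)*(-359 + (3*(-5) + 16*11)) = 4*(-359 + (-15 + 176)) = 4*(-359 + 161) = 4*(-198) = -792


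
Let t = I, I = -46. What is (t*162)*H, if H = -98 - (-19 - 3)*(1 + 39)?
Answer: -5827464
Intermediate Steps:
H = 782 (H = -98 - (-22)*40 = -98 - 1*(-880) = -98 + 880 = 782)
t = -46
(t*162)*H = -46*162*782 = -7452*782 = -5827464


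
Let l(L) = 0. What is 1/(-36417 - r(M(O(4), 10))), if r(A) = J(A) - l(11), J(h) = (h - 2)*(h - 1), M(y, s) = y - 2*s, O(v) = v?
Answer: -1/36723 ≈ -2.7231e-5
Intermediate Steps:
J(h) = (-1 + h)*(-2 + h) (J(h) = (-2 + h)*(-1 + h) = (-1 + h)*(-2 + h))
r(A) = 2 + A**2 - 3*A (r(A) = (2 + A**2 - 3*A) - 1*0 = (2 + A**2 - 3*A) + 0 = 2 + A**2 - 3*A)
1/(-36417 - r(M(O(4), 10))) = 1/(-36417 - (2 + (4 - 2*10)**2 - 3*(4 - 2*10))) = 1/(-36417 - (2 + (4 - 20)**2 - 3*(4 - 20))) = 1/(-36417 - (2 + (-16)**2 - 3*(-16))) = 1/(-36417 - (2 + 256 + 48)) = 1/(-36417 - 1*306) = 1/(-36417 - 306) = 1/(-36723) = -1/36723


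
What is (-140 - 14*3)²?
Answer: 33124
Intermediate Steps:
(-140 - 14*3)² = (-140 - 42)² = (-182)² = 33124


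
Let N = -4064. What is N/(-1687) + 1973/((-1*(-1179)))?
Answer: 8119907/1988973 ≈ 4.0825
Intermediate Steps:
N/(-1687) + 1973/((-1*(-1179))) = -4064/(-1687) + 1973/((-1*(-1179))) = -4064*(-1/1687) + 1973/1179 = 4064/1687 + 1973*(1/1179) = 4064/1687 + 1973/1179 = 8119907/1988973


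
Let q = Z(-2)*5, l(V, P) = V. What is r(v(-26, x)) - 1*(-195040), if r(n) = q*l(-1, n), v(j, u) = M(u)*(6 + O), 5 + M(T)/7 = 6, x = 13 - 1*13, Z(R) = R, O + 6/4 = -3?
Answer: 195050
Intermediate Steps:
O = -9/2 (O = -3/2 - 3 = -9/2 ≈ -4.5000)
x = 0 (x = 13 - 13 = 0)
M(T) = 7 (M(T) = -35 + 7*6 = -35 + 42 = 7)
q = -10 (q = -2*5 = -10)
v(j, u) = 21/2 (v(j, u) = 7*(6 - 9/2) = 7*(3/2) = 21/2)
r(n) = 10 (r(n) = -10*(-1) = 10)
r(v(-26, x)) - 1*(-195040) = 10 - 1*(-195040) = 10 + 195040 = 195050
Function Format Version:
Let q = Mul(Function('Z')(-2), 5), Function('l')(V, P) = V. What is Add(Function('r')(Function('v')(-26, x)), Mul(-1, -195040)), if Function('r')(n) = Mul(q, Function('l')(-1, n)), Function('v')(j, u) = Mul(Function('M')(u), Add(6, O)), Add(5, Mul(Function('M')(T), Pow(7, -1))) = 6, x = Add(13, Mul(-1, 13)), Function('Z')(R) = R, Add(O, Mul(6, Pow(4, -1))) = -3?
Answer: 195050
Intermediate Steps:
O = Rational(-9, 2) (O = Add(Rational(-3, 2), -3) = Rational(-9, 2) ≈ -4.5000)
x = 0 (x = Add(13, -13) = 0)
Function('M')(T) = 7 (Function('M')(T) = Add(-35, Mul(7, 6)) = Add(-35, 42) = 7)
q = -10 (q = Mul(-2, 5) = -10)
Function('v')(j, u) = Rational(21, 2) (Function('v')(j, u) = Mul(7, Add(6, Rational(-9, 2))) = Mul(7, Rational(3, 2)) = Rational(21, 2))
Function('r')(n) = 10 (Function('r')(n) = Mul(-10, -1) = 10)
Add(Function('r')(Function('v')(-26, x)), Mul(-1, -195040)) = Add(10, Mul(-1, -195040)) = Add(10, 195040) = 195050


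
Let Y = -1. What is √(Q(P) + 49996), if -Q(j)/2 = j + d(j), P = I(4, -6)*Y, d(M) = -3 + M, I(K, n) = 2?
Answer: √50010 ≈ 223.63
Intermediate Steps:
P = -2 (P = 2*(-1) = -2)
Q(j) = 6 - 4*j (Q(j) = -2*(j + (-3 + j)) = -2*(-3 + 2*j) = 6 - 4*j)
√(Q(P) + 49996) = √((6 - 4*(-2)) + 49996) = √((6 + 8) + 49996) = √(14 + 49996) = √50010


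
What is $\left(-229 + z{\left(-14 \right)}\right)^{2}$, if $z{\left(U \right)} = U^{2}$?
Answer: $1089$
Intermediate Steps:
$\left(-229 + z{\left(-14 \right)}\right)^{2} = \left(-229 + \left(-14\right)^{2}\right)^{2} = \left(-229 + 196\right)^{2} = \left(-33\right)^{2} = 1089$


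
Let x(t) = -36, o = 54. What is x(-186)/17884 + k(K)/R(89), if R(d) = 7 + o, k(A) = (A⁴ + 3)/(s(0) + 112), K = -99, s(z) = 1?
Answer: 429482427447/30818603 ≈ 13936.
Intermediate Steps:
k(A) = 3/113 + A⁴/113 (k(A) = (A⁴ + 3)/(1 + 112) = (3 + A⁴)/113 = (3 + A⁴)*(1/113) = 3/113 + A⁴/113)
R(d) = 61 (R(d) = 7 + 54 = 61)
x(-186)/17884 + k(K)/R(89) = -36/17884 + (3/113 + (1/113)*(-99)⁴)/61 = -36*1/17884 + (3/113 + (1/113)*96059601)*(1/61) = -9/4471 + (3/113 + 96059601/113)*(1/61) = -9/4471 + (96059604/113)*(1/61) = -9/4471 + 96059604/6893 = 429482427447/30818603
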